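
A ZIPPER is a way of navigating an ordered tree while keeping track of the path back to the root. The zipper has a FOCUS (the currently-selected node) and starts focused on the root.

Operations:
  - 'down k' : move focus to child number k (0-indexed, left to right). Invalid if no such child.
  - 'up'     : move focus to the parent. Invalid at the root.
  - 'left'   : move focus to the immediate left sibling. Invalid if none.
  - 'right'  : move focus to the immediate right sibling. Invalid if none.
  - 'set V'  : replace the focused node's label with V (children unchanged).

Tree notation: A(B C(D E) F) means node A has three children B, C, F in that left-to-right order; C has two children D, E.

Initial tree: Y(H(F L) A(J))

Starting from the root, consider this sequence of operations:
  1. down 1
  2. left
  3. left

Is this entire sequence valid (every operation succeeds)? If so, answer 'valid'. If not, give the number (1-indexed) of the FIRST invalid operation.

Answer: 3

Derivation:
Step 1 (down 1): focus=A path=1 depth=1 children=['J'] left=['H'] right=[] parent=Y
Step 2 (left): focus=H path=0 depth=1 children=['F', 'L'] left=[] right=['A'] parent=Y
Step 3 (left): INVALID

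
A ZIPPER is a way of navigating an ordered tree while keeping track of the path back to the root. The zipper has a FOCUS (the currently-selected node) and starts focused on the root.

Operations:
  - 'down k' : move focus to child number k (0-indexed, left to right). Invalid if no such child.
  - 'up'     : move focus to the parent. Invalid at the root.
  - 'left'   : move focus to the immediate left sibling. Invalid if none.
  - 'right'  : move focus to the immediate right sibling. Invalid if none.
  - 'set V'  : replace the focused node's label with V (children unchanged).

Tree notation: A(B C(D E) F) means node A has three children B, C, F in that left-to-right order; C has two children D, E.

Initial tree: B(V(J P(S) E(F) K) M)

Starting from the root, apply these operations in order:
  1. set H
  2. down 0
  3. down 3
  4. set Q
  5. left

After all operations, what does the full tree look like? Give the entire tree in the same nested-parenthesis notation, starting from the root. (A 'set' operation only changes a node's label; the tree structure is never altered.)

Step 1 (set H): focus=H path=root depth=0 children=['V', 'M'] (at root)
Step 2 (down 0): focus=V path=0 depth=1 children=['J', 'P', 'E', 'K'] left=[] right=['M'] parent=H
Step 3 (down 3): focus=K path=0/3 depth=2 children=[] left=['J', 'P', 'E'] right=[] parent=V
Step 4 (set Q): focus=Q path=0/3 depth=2 children=[] left=['J', 'P', 'E'] right=[] parent=V
Step 5 (left): focus=E path=0/2 depth=2 children=['F'] left=['J', 'P'] right=['Q'] parent=V

Answer: H(V(J P(S) E(F) Q) M)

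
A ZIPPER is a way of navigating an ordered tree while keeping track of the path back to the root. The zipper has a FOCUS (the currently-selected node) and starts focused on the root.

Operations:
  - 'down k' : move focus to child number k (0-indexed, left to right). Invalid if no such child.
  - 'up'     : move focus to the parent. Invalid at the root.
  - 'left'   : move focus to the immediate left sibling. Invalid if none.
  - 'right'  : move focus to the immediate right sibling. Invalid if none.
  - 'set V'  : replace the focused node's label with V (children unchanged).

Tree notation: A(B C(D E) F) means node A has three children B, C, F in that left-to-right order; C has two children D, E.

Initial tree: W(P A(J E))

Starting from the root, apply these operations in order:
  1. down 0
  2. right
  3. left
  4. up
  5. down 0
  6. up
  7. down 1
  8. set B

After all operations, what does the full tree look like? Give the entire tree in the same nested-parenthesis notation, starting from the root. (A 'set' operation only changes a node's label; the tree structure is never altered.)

Step 1 (down 0): focus=P path=0 depth=1 children=[] left=[] right=['A'] parent=W
Step 2 (right): focus=A path=1 depth=1 children=['J', 'E'] left=['P'] right=[] parent=W
Step 3 (left): focus=P path=0 depth=1 children=[] left=[] right=['A'] parent=W
Step 4 (up): focus=W path=root depth=0 children=['P', 'A'] (at root)
Step 5 (down 0): focus=P path=0 depth=1 children=[] left=[] right=['A'] parent=W
Step 6 (up): focus=W path=root depth=0 children=['P', 'A'] (at root)
Step 7 (down 1): focus=A path=1 depth=1 children=['J', 'E'] left=['P'] right=[] parent=W
Step 8 (set B): focus=B path=1 depth=1 children=['J', 'E'] left=['P'] right=[] parent=W

Answer: W(P B(J E))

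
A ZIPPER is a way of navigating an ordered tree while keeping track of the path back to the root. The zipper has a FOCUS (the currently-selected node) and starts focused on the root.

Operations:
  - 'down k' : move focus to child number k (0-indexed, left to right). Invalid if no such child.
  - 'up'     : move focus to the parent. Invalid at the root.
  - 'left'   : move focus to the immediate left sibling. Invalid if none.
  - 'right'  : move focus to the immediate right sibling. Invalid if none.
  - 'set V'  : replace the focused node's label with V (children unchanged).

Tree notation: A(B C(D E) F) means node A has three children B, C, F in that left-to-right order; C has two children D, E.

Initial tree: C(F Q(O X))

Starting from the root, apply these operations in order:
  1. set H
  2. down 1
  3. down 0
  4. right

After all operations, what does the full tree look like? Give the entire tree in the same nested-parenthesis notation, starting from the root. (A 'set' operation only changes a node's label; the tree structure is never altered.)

Step 1 (set H): focus=H path=root depth=0 children=['F', 'Q'] (at root)
Step 2 (down 1): focus=Q path=1 depth=1 children=['O', 'X'] left=['F'] right=[] parent=H
Step 3 (down 0): focus=O path=1/0 depth=2 children=[] left=[] right=['X'] parent=Q
Step 4 (right): focus=X path=1/1 depth=2 children=[] left=['O'] right=[] parent=Q

Answer: H(F Q(O X))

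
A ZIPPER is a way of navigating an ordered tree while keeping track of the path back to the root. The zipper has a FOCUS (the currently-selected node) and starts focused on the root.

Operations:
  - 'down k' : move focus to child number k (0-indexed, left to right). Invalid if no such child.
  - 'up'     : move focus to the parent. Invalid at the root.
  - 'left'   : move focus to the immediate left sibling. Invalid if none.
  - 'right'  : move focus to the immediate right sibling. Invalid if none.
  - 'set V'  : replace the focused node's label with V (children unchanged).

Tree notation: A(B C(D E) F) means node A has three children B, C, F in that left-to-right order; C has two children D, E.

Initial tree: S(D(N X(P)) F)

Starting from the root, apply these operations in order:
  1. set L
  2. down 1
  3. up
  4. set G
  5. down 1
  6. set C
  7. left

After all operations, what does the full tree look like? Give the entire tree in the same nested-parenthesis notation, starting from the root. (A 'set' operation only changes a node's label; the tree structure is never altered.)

Step 1 (set L): focus=L path=root depth=0 children=['D', 'F'] (at root)
Step 2 (down 1): focus=F path=1 depth=1 children=[] left=['D'] right=[] parent=L
Step 3 (up): focus=L path=root depth=0 children=['D', 'F'] (at root)
Step 4 (set G): focus=G path=root depth=0 children=['D', 'F'] (at root)
Step 5 (down 1): focus=F path=1 depth=1 children=[] left=['D'] right=[] parent=G
Step 6 (set C): focus=C path=1 depth=1 children=[] left=['D'] right=[] parent=G
Step 7 (left): focus=D path=0 depth=1 children=['N', 'X'] left=[] right=['C'] parent=G

Answer: G(D(N X(P)) C)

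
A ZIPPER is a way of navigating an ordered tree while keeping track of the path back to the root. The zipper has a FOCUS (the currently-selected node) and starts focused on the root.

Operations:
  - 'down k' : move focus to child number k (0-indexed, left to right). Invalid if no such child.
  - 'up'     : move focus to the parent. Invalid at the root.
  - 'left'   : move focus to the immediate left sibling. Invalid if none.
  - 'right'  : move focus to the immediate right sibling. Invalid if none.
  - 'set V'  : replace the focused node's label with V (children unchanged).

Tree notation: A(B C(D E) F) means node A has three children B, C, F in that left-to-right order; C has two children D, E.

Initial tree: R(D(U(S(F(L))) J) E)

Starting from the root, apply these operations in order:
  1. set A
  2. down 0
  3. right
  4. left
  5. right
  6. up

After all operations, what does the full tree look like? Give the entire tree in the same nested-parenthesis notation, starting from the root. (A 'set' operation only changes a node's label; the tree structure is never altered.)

Step 1 (set A): focus=A path=root depth=0 children=['D', 'E'] (at root)
Step 2 (down 0): focus=D path=0 depth=1 children=['U', 'J'] left=[] right=['E'] parent=A
Step 3 (right): focus=E path=1 depth=1 children=[] left=['D'] right=[] parent=A
Step 4 (left): focus=D path=0 depth=1 children=['U', 'J'] left=[] right=['E'] parent=A
Step 5 (right): focus=E path=1 depth=1 children=[] left=['D'] right=[] parent=A
Step 6 (up): focus=A path=root depth=0 children=['D', 'E'] (at root)

Answer: A(D(U(S(F(L))) J) E)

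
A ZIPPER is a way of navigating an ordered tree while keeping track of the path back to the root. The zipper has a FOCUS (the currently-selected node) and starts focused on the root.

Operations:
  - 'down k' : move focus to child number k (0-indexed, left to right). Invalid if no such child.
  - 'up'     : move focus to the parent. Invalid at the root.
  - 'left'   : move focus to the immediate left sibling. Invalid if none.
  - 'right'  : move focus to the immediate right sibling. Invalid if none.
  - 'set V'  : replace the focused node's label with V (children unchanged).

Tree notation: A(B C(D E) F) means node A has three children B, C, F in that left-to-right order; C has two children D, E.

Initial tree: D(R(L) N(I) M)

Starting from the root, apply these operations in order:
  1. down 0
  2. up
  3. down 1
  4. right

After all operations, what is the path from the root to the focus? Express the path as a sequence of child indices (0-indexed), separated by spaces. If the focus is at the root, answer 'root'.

Step 1 (down 0): focus=R path=0 depth=1 children=['L'] left=[] right=['N', 'M'] parent=D
Step 2 (up): focus=D path=root depth=0 children=['R', 'N', 'M'] (at root)
Step 3 (down 1): focus=N path=1 depth=1 children=['I'] left=['R'] right=['M'] parent=D
Step 4 (right): focus=M path=2 depth=1 children=[] left=['R', 'N'] right=[] parent=D

Answer: 2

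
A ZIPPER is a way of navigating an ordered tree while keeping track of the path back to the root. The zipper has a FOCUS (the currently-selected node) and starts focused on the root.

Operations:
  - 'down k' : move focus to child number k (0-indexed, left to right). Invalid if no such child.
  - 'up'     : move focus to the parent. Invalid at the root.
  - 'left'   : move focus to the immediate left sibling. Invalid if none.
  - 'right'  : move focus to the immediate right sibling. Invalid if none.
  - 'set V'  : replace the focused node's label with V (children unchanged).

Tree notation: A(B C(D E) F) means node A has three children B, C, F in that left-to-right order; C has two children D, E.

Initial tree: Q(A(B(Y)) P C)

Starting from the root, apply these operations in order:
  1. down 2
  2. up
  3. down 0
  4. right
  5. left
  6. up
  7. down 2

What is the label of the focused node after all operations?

Step 1 (down 2): focus=C path=2 depth=1 children=[] left=['A', 'P'] right=[] parent=Q
Step 2 (up): focus=Q path=root depth=0 children=['A', 'P', 'C'] (at root)
Step 3 (down 0): focus=A path=0 depth=1 children=['B'] left=[] right=['P', 'C'] parent=Q
Step 4 (right): focus=P path=1 depth=1 children=[] left=['A'] right=['C'] parent=Q
Step 5 (left): focus=A path=0 depth=1 children=['B'] left=[] right=['P', 'C'] parent=Q
Step 6 (up): focus=Q path=root depth=0 children=['A', 'P', 'C'] (at root)
Step 7 (down 2): focus=C path=2 depth=1 children=[] left=['A', 'P'] right=[] parent=Q

Answer: C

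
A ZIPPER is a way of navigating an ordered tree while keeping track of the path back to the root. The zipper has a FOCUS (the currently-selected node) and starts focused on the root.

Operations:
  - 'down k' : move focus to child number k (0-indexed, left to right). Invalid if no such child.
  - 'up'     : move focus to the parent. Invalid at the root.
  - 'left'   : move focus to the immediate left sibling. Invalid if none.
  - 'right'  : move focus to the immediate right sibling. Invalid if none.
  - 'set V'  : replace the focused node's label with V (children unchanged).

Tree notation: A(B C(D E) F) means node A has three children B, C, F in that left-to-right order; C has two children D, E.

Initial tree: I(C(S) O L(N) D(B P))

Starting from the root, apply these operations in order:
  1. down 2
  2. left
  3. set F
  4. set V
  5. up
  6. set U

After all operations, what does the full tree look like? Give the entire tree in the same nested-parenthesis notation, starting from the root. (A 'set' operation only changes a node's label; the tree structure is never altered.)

Answer: U(C(S) V L(N) D(B P))

Derivation:
Step 1 (down 2): focus=L path=2 depth=1 children=['N'] left=['C', 'O'] right=['D'] parent=I
Step 2 (left): focus=O path=1 depth=1 children=[] left=['C'] right=['L', 'D'] parent=I
Step 3 (set F): focus=F path=1 depth=1 children=[] left=['C'] right=['L', 'D'] parent=I
Step 4 (set V): focus=V path=1 depth=1 children=[] left=['C'] right=['L', 'D'] parent=I
Step 5 (up): focus=I path=root depth=0 children=['C', 'V', 'L', 'D'] (at root)
Step 6 (set U): focus=U path=root depth=0 children=['C', 'V', 'L', 'D'] (at root)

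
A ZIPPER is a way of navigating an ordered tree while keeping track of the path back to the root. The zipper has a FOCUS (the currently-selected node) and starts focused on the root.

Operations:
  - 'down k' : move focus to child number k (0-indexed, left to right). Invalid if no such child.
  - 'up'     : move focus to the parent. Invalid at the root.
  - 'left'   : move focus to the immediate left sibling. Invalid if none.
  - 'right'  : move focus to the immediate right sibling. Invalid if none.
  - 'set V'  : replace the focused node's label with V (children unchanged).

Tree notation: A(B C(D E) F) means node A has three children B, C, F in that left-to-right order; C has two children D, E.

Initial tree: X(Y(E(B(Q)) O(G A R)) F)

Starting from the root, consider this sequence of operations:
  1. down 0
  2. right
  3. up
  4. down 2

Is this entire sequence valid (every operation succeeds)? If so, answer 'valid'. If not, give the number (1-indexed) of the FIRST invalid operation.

Answer: 4

Derivation:
Step 1 (down 0): focus=Y path=0 depth=1 children=['E', 'O'] left=[] right=['F'] parent=X
Step 2 (right): focus=F path=1 depth=1 children=[] left=['Y'] right=[] parent=X
Step 3 (up): focus=X path=root depth=0 children=['Y', 'F'] (at root)
Step 4 (down 2): INVALID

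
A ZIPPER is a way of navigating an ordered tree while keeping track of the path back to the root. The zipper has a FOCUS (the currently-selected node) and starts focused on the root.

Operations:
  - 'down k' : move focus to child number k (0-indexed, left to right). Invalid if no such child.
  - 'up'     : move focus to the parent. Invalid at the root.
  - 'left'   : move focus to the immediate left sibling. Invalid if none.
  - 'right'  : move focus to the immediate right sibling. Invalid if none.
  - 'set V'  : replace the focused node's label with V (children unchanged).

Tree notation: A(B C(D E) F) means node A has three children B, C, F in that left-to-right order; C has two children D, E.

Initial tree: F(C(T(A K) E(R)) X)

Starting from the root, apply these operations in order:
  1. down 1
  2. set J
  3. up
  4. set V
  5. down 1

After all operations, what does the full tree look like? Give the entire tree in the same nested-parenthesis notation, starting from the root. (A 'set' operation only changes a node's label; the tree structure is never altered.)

Step 1 (down 1): focus=X path=1 depth=1 children=[] left=['C'] right=[] parent=F
Step 2 (set J): focus=J path=1 depth=1 children=[] left=['C'] right=[] parent=F
Step 3 (up): focus=F path=root depth=0 children=['C', 'J'] (at root)
Step 4 (set V): focus=V path=root depth=0 children=['C', 'J'] (at root)
Step 5 (down 1): focus=J path=1 depth=1 children=[] left=['C'] right=[] parent=V

Answer: V(C(T(A K) E(R)) J)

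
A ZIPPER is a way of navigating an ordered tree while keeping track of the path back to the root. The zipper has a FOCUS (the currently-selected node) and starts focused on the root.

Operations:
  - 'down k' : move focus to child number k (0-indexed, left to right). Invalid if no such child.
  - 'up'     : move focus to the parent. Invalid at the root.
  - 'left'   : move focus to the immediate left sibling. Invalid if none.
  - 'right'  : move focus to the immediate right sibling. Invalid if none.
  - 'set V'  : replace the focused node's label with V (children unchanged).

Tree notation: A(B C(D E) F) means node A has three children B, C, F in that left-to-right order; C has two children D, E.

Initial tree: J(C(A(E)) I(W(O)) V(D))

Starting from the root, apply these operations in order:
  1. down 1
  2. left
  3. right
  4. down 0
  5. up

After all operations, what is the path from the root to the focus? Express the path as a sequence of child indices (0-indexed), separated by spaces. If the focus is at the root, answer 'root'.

Answer: 1

Derivation:
Step 1 (down 1): focus=I path=1 depth=1 children=['W'] left=['C'] right=['V'] parent=J
Step 2 (left): focus=C path=0 depth=1 children=['A'] left=[] right=['I', 'V'] parent=J
Step 3 (right): focus=I path=1 depth=1 children=['W'] left=['C'] right=['V'] parent=J
Step 4 (down 0): focus=W path=1/0 depth=2 children=['O'] left=[] right=[] parent=I
Step 5 (up): focus=I path=1 depth=1 children=['W'] left=['C'] right=['V'] parent=J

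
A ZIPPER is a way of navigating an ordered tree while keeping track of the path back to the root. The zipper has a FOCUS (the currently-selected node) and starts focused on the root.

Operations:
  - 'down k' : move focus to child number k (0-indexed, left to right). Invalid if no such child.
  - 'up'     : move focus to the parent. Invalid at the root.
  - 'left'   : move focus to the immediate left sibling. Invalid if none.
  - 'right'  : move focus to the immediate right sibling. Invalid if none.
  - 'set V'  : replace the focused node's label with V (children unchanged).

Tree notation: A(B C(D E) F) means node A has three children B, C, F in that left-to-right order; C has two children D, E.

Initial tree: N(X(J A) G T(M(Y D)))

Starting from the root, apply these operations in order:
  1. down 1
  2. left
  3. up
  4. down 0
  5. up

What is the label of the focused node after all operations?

Step 1 (down 1): focus=G path=1 depth=1 children=[] left=['X'] right=['T'] parent=N
Step 2 (left): focus=X path=0 depth=1 children=['J', 'A'] left=[] right=['G', 'T'] parent=N
Step 3 (up): focus=N path=root depth=0 children=['X', 'G', 'T'] (at root)
Step 4 (down 0): focus=X path=0 depth=1 children=['J', 'A'] left=[] right=['G', 'T'] parent=N
Step 5 (up): focus=N path=root depth=0 children=['X', 'G', 'T'] (at root)

Answer: N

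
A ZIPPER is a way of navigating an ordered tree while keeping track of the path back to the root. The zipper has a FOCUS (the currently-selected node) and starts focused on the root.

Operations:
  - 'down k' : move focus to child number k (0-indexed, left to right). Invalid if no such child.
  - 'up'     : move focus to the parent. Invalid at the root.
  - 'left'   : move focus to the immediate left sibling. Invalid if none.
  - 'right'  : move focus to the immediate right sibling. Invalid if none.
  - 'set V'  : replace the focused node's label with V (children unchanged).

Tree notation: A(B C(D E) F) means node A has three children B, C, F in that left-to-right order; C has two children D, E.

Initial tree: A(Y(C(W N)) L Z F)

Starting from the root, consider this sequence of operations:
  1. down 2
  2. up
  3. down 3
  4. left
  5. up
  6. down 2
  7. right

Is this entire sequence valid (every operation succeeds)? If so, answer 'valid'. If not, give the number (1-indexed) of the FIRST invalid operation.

Answer: valid

Derivation:
Step 1 (down 2): focus=Z path=2 depth=1 children=[] left=['Y', 'L'] right=['F'] parent=A
Step 2 (up): focus=A path=root depth=0 children=['Y', 'L', 'Z', 'F'] (at root)
Step 3 (down 3): focus=F path=3 depth=1 children=[] left=['Y', 'L', 'Z'] right=[] parent=A
Step 4 (left): focus=Z path=2 depth=1 children=[] left=['Y', 'L'] right=['F'] parent=A
Step 5 (up): focus=A path=root depth=0 children=['Y', 'L', 'Z', 'F'] (at root)
Step 6 (down 2): focus=Z path=2 depth=1 children=[] left=['Y', 'L'] right=['F'] parent=A
Step 7 (right): focus=F path=3 depth=1 children=[] left=['Y', 'L', 'Z'] right=[] parent=A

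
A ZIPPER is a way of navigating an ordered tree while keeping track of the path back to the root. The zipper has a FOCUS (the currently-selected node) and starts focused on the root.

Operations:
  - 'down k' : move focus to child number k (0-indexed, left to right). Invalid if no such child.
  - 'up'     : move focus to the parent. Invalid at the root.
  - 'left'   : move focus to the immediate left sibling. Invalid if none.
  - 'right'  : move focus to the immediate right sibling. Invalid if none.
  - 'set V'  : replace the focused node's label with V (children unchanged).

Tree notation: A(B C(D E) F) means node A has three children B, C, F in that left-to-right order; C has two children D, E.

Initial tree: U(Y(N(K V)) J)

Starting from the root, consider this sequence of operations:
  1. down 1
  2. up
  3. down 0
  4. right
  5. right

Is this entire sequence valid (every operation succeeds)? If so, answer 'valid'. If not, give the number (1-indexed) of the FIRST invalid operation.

Answer: 5

Derivation:
Step 1 (down 1): focus=J path=1 depth=1 children=[] left=['Y'] right=[] parent=U
Step 2 (up): focus=U path=root depth=0 children=['Y', 'J'] (at root)
Step 3 (down 0): focus=Y path=0 depth=1 children=['N'] left=[] right=['J'] parent=U
Step 4 (right): focus=J path=1 depth=1 children=[] left=['Y'] right=[] parent=U
Step 5 (right): INVALID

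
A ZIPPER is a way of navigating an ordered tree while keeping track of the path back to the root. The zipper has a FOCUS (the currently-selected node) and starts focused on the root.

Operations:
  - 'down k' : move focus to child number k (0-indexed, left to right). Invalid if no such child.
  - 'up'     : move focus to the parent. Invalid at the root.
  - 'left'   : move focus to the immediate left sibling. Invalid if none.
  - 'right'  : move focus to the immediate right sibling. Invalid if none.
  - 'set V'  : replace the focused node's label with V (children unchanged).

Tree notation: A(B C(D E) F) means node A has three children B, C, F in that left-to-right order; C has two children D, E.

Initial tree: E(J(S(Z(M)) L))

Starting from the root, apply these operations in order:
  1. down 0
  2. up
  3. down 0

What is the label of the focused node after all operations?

Answer: J

Derivation:
Step 1 (down 0): focus=J path=0 depth=1 children=['S', 'L'] left=[] right=[] parent=E
Step 2 (up): focus=E path=root depth=0 children=['J'] (at root)
Step 3 (down 0): focus=J path=0 depth=1 children=['S', 'L'] left=[] right=[] parent=E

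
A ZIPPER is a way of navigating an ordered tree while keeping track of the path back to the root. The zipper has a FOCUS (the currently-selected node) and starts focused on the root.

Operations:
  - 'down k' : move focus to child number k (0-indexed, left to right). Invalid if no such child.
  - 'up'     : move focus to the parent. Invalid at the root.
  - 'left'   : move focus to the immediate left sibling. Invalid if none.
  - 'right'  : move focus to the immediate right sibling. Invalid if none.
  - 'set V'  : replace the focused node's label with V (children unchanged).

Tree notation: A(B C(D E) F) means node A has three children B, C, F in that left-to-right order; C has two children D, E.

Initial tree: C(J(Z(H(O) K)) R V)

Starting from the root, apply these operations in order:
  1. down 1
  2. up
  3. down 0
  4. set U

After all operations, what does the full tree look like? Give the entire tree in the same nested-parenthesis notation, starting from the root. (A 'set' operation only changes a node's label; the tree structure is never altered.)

Answer: C(U(Z(H(O) K)) R V)

Derivation:
Step 1 (down 1): focus=R path=1 depth=1 children=[] left=['J'] right=['V'] parent=C
Step 2 (up): focus=C path=root depth=0 children=['J', 'R', 'V'] (at root)
Step 3 (down 0): focus=J path=0 depth=1 children=['Z'] left=[] right=['R', 'V'] parent=C
Step 4 (set U): focus=U path=0 depth=1 children=['Z'] left=[] right=['R', 'V'] parent=C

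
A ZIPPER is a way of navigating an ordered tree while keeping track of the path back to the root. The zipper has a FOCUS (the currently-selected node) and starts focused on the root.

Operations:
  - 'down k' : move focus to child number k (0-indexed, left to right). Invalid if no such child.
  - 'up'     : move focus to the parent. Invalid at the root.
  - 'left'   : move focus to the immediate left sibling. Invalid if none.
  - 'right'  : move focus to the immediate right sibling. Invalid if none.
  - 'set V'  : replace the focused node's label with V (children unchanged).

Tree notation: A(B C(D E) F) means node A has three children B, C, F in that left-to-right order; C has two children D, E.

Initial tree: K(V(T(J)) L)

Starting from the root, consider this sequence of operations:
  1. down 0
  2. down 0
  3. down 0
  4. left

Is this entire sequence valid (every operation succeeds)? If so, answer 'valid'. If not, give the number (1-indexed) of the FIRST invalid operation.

Answer: 4

Derivation:
Step 1 (down 0): focus=V path=0 depth=1 children=['T'] left=[] right=['L'] parent=K
Step 2 (down 0): focus=T path=0/0 depth=2 children=['J'] left=[] right=[] parent=V
Step 3 (down 0): focus=J path=0/0/0 depth=3 children=[] left=[] right=[] parent=T
Step 4 (left): INVALID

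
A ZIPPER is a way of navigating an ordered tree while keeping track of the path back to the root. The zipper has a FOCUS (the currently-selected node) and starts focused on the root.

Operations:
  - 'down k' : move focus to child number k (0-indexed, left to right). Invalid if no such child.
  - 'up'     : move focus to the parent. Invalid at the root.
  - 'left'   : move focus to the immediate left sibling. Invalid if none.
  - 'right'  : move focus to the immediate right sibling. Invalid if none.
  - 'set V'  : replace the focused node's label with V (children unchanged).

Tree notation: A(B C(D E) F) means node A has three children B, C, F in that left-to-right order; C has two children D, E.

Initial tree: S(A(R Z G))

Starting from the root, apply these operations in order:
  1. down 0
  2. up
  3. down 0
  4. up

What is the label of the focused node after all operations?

Answer: S

Derivation:
Step 1 (down 0): focus=A path=0 depth=1 children=['R', 'Z', 'G'] left=[] right=[] parent=S
Step 2 (up): focus=S path=root depth=0 children=['A'] (at root)
Step 3 (down 0): focus=A path=0 depth=1 children=['R', 'Z', 'G'] left=[] right=[] parent=S
Step 4 (up): focus=S path=root depth=0 children=['A'] (at root)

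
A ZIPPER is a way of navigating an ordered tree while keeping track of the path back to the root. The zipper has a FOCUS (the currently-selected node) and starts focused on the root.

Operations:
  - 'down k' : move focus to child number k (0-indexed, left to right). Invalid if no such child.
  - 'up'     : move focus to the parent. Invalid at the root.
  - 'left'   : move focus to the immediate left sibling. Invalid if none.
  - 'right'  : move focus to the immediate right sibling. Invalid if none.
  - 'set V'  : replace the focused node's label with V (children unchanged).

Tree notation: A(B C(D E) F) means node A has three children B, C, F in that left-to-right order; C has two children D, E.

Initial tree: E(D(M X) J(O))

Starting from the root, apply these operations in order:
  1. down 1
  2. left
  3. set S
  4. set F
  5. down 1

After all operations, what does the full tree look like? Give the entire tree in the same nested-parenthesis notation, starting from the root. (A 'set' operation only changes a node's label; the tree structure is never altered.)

Step 1 (down 1): focus=J path=1 depth=1 children=['O'] left=['D'] right=[] parent=E
Step 2 (left): focus=D path=0 depth=1 children=['M', 'X'] left=[] right=['J'] parent=E
Step 3 (set S): focus=S path=0 depth=1 children=['M', 'X'] left=[] right=['J'] parent=E
Step 4 (set F): focus=F path=0 depth=1 children=['M', 'X'] left=[] right=['J'] parent=E
Step 5 (down 1): focus=X path=0/1 depth=2 children=[] left=['M'] right=[] parent=F

Answer: E(F(M X) J(O))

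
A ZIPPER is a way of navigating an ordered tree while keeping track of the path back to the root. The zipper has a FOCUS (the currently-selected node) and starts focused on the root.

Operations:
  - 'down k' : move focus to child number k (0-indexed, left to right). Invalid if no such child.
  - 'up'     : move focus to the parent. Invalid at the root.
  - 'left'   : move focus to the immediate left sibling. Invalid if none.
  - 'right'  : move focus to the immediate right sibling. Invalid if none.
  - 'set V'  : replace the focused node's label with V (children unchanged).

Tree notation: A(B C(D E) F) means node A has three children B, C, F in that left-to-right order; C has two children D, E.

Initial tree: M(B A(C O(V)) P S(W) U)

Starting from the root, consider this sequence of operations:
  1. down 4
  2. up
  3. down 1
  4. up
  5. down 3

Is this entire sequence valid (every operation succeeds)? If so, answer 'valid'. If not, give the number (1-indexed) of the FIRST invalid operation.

Step 1 (down 4): focus=U path=4 depth=1 children=[] left=['B', 'A', 'P', 'S'] right=[] parent=M
Step 2 (up): focus=M path=root depth=0 children=['B', 'A', 'P', 'S', 'U'] (at root)
Step 3 (down 1): focus=A path=1 depth=1 children=['C', 'O'] left=['B'] right=['P', 'S', 'U'] parent=M
Step 4 (up): focus=M path=root depth=0 children=['B', 'A', 'P', 'S', 'U'] (at root)
Step 5 (down 3): focus=S path=3 depth=1 children=['W'] left=['B', 'A', 'P'] right=['U'] parent=M

Answer: valid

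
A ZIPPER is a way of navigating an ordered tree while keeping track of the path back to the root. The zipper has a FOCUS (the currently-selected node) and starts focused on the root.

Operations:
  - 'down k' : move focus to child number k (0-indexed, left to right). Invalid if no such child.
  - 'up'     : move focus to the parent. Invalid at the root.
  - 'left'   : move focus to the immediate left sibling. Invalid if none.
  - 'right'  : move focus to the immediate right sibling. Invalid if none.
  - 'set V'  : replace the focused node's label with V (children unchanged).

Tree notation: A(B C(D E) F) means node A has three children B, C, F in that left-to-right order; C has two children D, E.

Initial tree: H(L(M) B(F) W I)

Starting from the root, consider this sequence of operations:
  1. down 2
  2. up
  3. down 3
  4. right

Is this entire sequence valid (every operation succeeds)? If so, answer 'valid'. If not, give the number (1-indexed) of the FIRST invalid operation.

Answer: 4

Derivation:
Step 1 (down 2): focus=W path=2 depth=1 children=[] left=['L', 'B'] right=['I'] parent=H
Step 2 (up): focus=H path=root depth=0 children=['L', 'B', 'W', 'I'] (at root)
Step 3 (down 3): focus=I path=3 depth=1 children=[] left=['L', 'B', 'W'] right=[] parent=H
Step 4 (right): INVALID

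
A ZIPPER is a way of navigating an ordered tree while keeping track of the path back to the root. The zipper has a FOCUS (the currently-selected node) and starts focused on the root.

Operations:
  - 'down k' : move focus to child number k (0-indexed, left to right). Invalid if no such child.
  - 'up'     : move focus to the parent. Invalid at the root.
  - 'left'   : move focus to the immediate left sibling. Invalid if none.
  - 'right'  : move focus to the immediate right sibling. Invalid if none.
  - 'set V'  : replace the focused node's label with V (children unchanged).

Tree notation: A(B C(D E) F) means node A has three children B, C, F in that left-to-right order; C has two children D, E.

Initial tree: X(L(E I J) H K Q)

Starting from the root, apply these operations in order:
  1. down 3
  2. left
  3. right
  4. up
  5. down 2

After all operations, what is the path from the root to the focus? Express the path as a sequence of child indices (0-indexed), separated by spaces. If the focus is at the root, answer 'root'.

Answer: 2

Derivation:
Step 1 (down 3): focus=Q path=3 depth=1 children=[] left=['L', 'H', 'K'] right=[] parent=X
Step 2 (left): focus=K path=2 depth=1 children=[] left=['L', 'H'] right=['Q'] parent=X
Step 3 (right): focus=Q path=3 depth=1 children=[] left=['L', 'H', 'K'] right=[] parent=X
Step 4 (up): focus=X path=root depth=0 children=['L', 'H', 'K', 'Q'] (at root)
Step 5 (down 2): focus=K path=2 depth=1 children=[] left=['L', 'H'] right=['Q'] parent=X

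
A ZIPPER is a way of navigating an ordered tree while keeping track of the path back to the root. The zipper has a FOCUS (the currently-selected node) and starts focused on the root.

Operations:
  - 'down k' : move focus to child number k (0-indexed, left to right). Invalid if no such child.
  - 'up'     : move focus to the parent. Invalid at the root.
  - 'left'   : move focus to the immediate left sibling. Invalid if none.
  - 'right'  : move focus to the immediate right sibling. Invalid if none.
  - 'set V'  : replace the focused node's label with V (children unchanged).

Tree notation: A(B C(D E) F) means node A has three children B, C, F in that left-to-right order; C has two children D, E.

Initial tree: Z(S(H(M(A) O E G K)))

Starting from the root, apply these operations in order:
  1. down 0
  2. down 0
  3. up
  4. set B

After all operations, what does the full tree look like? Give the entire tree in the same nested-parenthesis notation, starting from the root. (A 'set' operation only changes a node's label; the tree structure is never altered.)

Step 1 (down 0): focus=S path=0 depth=1 children=['H'] left=[] right=[] parent=Z
Step 2 (down 0): focus=H path=0/0 depth=2 children=['M', 'O', 'E', 'G', 'K'] left=[] right=[] parent=S
Step 3 (up): focus=S path=0 depth=1 children=['H'] left=[] right=[] parent=Z
Step 4 (set B): focus=B path=0 depth=1 children=['H'] left=[] right=[] parent=Z

Answer: Z(B(H(M(A) O E G K)))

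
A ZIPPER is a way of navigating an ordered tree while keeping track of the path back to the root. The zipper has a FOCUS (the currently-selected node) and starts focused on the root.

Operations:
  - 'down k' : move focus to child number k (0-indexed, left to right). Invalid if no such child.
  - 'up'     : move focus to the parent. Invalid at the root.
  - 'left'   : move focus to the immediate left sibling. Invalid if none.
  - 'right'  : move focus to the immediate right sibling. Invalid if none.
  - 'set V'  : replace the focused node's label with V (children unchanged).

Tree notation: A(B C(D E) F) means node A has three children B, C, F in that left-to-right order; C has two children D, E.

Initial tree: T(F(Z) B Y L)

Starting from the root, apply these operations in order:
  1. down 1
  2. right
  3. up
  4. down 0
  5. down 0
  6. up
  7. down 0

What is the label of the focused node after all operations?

Answer: Z

Derivation:
Step 1 (down 1): focus=B path=1 depth=1 children=[] left=['F'] right=['Y', 'L'] parent=T
Step 2 (right): focus=Y path=2 depth=1 children=[] left=['F', 'B'] right=['L'] parent=T
Step 3 (up): focus=T path=root depth=0 children=['F', 'B', 'Y', 'L'] (at root)
Step 4 (down 0): focus=F path=0 depth=1 children=['Z'] left=[] right=['B', 'Y', 'L'] parent=T
Step 5 (down 0): focus=Z path=0/0 depth=2 children=[] left=[] right=[] parent=F
Step 6 (up): focus=F path=0 depth=1 children=['Z'] left=[] right=['B', 'Y', 'L'] parent=T
Step 7 (down 0): focus=Z path=0/0 depth=2 children=[] left=[] right=[] parent=F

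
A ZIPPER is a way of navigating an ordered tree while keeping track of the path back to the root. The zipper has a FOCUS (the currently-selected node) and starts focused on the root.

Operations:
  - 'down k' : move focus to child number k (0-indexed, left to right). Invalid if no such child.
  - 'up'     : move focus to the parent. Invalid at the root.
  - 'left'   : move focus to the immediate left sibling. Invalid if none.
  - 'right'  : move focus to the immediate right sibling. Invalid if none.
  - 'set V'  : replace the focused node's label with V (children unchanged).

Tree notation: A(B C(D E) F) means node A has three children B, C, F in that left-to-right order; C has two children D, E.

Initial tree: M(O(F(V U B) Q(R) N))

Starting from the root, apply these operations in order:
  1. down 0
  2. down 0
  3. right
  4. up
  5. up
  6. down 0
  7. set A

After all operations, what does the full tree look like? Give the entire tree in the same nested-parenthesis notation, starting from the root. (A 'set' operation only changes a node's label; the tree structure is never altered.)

Step 1 (down 0): focus=O path=0 depth=1 children=['F', 'Q', 'N'] left=[] right=[] parent=M
Step 2 (down 0): focus=F path=0/0 depth=2 children=['V', 'U', 'B'] left=[] right=['Q', 'N'] parent=O
Step 3 (right): focus=Q path=0/1 depth=2 children=['R'] left=['F'] right=['N'] parent=O
Step 4 (up): focus=O path=0 depth=1 children=['F', 'Q', 'N'] left=[] right=[] parent=M
Step 5 (up): focus=M path=root depth=0 children=['O'] (at root)
Step 6 (down 0): focus=O path=0 depth=1 children=['F', 'Q', 'N'] left=[] right=[] parent=M
Step 7 (set A): focus=A path=0 depth=1 children=['F', 'Q', 'N'] left=[] right=[] parent=M

Answer: M(A(F(V U B) Q(R) N))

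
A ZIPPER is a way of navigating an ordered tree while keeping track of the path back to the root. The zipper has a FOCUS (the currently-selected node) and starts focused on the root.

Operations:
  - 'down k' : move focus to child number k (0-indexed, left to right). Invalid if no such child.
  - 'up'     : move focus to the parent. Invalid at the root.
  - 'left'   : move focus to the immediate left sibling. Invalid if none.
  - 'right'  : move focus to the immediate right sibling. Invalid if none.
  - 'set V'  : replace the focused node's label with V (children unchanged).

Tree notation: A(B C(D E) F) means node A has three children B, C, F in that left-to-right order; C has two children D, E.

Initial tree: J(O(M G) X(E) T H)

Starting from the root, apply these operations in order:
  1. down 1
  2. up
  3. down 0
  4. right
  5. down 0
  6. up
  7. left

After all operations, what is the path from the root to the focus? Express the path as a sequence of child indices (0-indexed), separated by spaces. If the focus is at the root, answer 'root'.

Step 1 (down 1): focus=X path=1 depth=1 children=['E'] left=['O'] right=['T', 'H'] parent=J
Step 2 (up): focus=J path=root depth=0 children=['O', 'X', 'T', 'H'] (at root)
Step 3 (down 0): focus=O path=0 depth=1 children=['M', 'G'] left=[] right=['X', 'T', 'H'] parent=J
Step 4 (right): focus=X path=1 depth=1 children=['E'] left=['O'] right=['T', 'H'] parent=J
Step 5 (down 0): focus=E path=1/0 depth=2 children=[] left=[] right=[] parent=X
Step 6 (up): focus=X path=1 depth=1 children=['E'] left=['O'] right=['T', 'H'] parent=J
Step 7 (left): focus=O path=0 depth=1 children=['M', 'G'] left=[] right=['X', 'T', 'H'] parent=J

Answer: 0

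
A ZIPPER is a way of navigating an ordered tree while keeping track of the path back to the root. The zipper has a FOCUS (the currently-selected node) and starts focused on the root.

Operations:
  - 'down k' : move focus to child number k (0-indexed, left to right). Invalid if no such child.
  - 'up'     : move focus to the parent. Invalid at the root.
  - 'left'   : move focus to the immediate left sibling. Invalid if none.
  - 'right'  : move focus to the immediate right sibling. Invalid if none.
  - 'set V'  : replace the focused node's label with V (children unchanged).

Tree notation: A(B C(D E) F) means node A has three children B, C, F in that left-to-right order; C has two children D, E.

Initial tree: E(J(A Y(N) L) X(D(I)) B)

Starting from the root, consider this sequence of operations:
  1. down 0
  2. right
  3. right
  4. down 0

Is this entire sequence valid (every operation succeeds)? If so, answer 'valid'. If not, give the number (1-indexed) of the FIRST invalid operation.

Step 1 (down 0): focus=J path=0 depth=1 children=['A', 'Y', 'L'] left=[] right=['X', 'B'] parent=E
Step 2 (right): focus=X path=1 depth=1 children=['D'] left=['J'] right=['B'] parent=E
Step 3 (right): focus=B path=2 depth=1 children=[] left=['J', 'X'] right=[] parent=E
Step 4 (down 0): INVALID

Answer: 4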